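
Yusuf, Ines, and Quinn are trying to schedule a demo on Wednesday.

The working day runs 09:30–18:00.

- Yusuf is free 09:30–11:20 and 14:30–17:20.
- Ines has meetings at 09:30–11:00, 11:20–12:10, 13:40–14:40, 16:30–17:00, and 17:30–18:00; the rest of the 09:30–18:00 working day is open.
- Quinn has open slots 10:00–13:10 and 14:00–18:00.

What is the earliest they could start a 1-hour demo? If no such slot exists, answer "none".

Ines free within 09:30–18:00: 11:00–11:20, 12:10–13:40, 14:40–16:30, 17:00–17:30.
Yusuf ∩ Ines: 11:00–11:20, 14:40–16:30, 17:00–17:20.
Yusuf ∩ Ines ∩ Quinn: 11:00–11:20, 14:40–16:30, 17:00–17:20.
Windows ≥ 60 min: 14:40–16:30.
Earliest such window starts at 14:40.

14:40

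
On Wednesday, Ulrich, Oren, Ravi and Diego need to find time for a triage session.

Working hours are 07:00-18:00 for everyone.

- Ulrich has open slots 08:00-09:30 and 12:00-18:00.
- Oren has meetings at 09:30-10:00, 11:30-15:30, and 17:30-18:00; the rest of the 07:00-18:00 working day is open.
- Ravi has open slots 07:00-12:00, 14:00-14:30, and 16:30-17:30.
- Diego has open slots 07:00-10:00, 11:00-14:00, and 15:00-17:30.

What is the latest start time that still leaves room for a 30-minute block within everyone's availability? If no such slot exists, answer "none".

17:00

Oren free within 07:00–18:00: 07:00–09:30, 10:00–11:30, 15:30–17:30.
Ulrich ∩ Oren: 08:00–09:30, 15:30–17:30.
Ulrich ∩ Oren ∩ Ravi: 08:00–09:30, 16:30–17:30.
Ulrich ∩ Oren ∩ Ravi ∩ Diego: 08:00–09:30, 16:30–17:30.
Windows ≥ 30 min: 08:00–09:30, 16:30–17:30.
Latest start in the last window 16:30–17:30 is 17:30 − 30 min = 17:00.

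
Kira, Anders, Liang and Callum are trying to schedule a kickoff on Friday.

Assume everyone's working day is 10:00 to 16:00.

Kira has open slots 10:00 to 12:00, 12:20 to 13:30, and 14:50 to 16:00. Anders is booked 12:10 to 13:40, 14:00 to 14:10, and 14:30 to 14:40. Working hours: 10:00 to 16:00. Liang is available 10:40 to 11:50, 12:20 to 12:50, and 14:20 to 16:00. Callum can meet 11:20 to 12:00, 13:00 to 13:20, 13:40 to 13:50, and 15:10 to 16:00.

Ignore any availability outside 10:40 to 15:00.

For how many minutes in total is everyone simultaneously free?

30 minutes

Anders free within 10:00–16:00: 10:00–12:10, 13:40–14:00, 14:10–14:30, 14:40–16:00.
Kira ∩ Anders: 10:00–12:00, 14:50–16:00.
Kira ∩ Anders ∩ Liang: 10:40–11:50, 14:50–16:00.
Kira ∩ Anders ∩ Liang ∩ Callum: 11:20–11:50, 15:10–16:00.
Restricted to 10:40–15:00: 11:20–11:50.
Total common minutes: 30.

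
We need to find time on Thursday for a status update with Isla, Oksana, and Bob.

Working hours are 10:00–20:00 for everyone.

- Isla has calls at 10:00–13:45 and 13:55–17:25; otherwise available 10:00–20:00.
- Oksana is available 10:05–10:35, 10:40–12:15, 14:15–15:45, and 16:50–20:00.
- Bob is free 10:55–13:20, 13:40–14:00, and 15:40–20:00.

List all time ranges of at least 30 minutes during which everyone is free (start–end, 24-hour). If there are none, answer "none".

Isla free within 10:00–20:00: 13:45–13:55, 17:25–20:00.
Isla ∩ Oksana: 17:25–20:00.
Isla ∩ Oksana ∩ Bob: 17:25–20:00.
Windows ≥ 30 min: 17:25–20:00.

17:25–20:00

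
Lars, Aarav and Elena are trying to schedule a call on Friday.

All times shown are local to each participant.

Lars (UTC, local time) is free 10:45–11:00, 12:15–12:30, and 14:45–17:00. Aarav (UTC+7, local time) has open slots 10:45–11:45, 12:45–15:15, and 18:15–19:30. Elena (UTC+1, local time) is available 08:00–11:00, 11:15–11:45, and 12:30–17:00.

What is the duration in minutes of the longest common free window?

Lars → UTC: 10:45–11:00, 12:15–12:30, 14:45–17:00.
Aarav → UTC: 03:45–04:45, 05:45–08:15, 11:15–12:30.
Elena → UTC: 07:00–10:00, 10:15–10:45, 11:30–16:00.
Lars ∩ Aarav: 12:15–12:30.
Lars ∩ Aarav ∩ Elena: 12:15–12:30.
Single common window of 15 minutes.

15 minutes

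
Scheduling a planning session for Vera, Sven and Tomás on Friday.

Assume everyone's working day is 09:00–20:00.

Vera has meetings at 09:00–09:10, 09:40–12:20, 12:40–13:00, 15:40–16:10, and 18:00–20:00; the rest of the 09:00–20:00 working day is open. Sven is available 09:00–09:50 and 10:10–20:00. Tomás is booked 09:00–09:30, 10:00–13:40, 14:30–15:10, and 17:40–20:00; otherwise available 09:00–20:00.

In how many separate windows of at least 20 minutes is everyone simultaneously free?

Vera free within 09:00–20:00: 09:10–09:40, 12:20–12:40, 13:00–15:40, 16:10–18:00.
Tomás free within 09:00–20:00: 09:30–10:00, 13:40–14:30, 15:10–17:40.
Vera ∩ Sven: 09:10–09:40, 12:20–12:40, 13:00–15:40, 16:10–18:00.
Vera ∩ Sven ∩ Tomás: 09:30–09:40, 13:40–14:30, 15:10–15:40, 16:10–17:40.
Windows ≥ 20 min: 13:40–14:30, 15:10–15:40, 16:10–17:40.
That's 3 windows.

3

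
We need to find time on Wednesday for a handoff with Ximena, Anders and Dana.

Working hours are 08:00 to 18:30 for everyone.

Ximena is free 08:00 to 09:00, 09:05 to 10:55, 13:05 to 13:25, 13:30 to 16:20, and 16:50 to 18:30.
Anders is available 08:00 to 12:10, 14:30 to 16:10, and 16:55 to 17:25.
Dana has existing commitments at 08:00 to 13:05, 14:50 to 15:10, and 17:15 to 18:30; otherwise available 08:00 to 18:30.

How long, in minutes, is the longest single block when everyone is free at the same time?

Dana free within 08:00–18:30: 13:05–14:50, 15:10–17:15.
Ximena ∩ Anders: 08:00–09:00, 09:05–10:55, 14:30–16:10, 16:55–17:25.
Ximena ∩ Anders ∩ Dana: 14:30–14:50, 15:10–16:10, 16:55–17:15.
Common window lengths: 20, 60, 20 min; longest is 60.

60 minutes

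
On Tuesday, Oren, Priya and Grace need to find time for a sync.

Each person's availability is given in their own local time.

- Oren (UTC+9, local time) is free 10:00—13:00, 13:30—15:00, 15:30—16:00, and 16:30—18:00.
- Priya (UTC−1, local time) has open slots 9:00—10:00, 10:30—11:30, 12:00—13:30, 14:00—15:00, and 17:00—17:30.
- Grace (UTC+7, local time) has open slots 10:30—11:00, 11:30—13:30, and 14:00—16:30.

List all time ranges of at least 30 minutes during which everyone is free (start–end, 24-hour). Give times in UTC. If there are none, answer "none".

Oren → UTC: 01:00–04:00, 04:30–06:00, 06:30–07:00, 07:30–09:00.
Priya → UTC: 10:00–11:00, 11:30–12:30, 13:00–14:30, 15:00–16:00, 18:00–18:30.
Grace → UTC: 03:30–04:00, 04:30–06:30, 07:00–09:30.
Oren ∩ Priya: (none).
Oren ∩ Priya ∩ Grace: (none).
Windows ≥ 30 min: (none).

none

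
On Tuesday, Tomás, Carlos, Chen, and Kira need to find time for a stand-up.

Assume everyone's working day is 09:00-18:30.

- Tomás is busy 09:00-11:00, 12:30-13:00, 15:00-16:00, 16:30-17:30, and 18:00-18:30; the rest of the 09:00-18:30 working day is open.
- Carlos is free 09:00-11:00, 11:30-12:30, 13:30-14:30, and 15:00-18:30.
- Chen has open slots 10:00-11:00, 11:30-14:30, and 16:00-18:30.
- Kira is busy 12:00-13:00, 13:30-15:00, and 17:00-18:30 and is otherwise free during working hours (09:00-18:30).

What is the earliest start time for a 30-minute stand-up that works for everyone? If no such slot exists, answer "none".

11:30

Tomás free within 09:00–18:30: 11:00–12:30, 13:00–15:00, 16:00–16:30, 17:30–18:00.
Kira free within 09:00–18:30: 09:00–12:00, 13:00–13:30, 15:00–17:00.
Tomás ∩ Carlos: 11:30–12:30, 13:30–14:30, 16:00–16:30, 17:30–18:00.
Tomás ∩ Carlos ∩ Chen: 11:30–12:30, 13:30–14:30, 16:00–16:30, 17:30–18:00.
Tomás ∩ Carlos ∩ Chen ∩ Kira: 11:30–12:00, 16:00–16:30.
Windows ≥ 30 min: 11:30–12:00, 16:00–16:30.
Earliest such window starts at 11:30.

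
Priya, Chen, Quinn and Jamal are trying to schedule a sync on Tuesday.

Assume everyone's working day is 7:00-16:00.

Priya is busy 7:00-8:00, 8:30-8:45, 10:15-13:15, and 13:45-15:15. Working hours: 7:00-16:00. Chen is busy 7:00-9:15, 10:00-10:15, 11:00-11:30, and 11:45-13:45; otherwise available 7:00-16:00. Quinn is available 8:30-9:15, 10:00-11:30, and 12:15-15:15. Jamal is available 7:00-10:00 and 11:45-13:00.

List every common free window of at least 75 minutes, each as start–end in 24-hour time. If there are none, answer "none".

Priya free within 07:00–16:00: 08:00–08:30, 08:45–10:15, 13:15–13:45, 15:15–16:00.
Chen free within 07:00–16:00: 09:15–10:00, 10:15–11:00, 11:30–11:45, 13:45–16:00.
Priya ∩ Chen: 09:15–10:00, 15:15–16:00.
Priya ∩ Chen ∩ Quinn: (none).
Priya ∩ Chen ∩ Quinn ∩ Jamal: (none).
Windows ≥ 75 min: (none).

none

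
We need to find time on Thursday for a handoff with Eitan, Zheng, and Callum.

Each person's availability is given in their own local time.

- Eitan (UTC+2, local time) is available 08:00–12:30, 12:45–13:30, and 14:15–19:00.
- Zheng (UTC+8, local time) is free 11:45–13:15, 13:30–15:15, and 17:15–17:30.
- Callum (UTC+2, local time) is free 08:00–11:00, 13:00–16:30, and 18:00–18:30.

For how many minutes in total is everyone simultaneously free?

75 minutes

Eitan → UTC: 06:00–10:30, 10:45–11:30, 12:15–17:00.
Zheng → UTC: 03:45–05:15, 05:30–07:15, 09:15–09:30.
Callum → UTC: 06:00–09:00, 11:00–14:30, 16:00–16:30.
Eitan ∩ Zheng: 06:00–07:15, 09:15–09:30.
Eitan ∩ Zheng ∩ Callum: 06:00–07:15.
Total common minutes: 75.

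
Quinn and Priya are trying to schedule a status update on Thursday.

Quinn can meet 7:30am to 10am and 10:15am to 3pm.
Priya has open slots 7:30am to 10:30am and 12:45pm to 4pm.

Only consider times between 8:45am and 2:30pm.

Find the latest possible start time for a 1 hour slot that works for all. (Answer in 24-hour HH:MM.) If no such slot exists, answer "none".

13:30

Quinn ∩ Priya: 07:30–10:00, 10:15–10:30, 12:45–15:00.
Restricted to 08:45–14:30: 08:45–10:00, 10:15–10:30, 12:45–14:30.
Windows ≥ 60 min: 08:45–10:00, 12:45–14:30.
Latest start in the last window 12:45–14:30 is 14:30 − 60 min = 13:30.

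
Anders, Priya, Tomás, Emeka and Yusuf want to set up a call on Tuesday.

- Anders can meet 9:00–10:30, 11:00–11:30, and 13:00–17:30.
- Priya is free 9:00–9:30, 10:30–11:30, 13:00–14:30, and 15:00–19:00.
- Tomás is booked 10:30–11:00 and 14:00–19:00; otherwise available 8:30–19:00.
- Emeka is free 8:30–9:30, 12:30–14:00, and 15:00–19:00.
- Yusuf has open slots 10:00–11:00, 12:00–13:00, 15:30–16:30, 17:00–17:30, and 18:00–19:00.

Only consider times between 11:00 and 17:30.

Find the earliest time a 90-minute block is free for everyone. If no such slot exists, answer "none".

none

Tomás free within 08:30–19:00: 08:30–10:30, 11:00–14:00.
Anders ∩ Priya: 09:00–09:30, 11:00–11:30, 13:00–14:30, 15:00–17:30.
Anders ∩ Priya ∩ Tomás: 09:00–09:30, 11:00–11:30, 13:00–14:00.
Anders ∩ Priya ∩ Tomás ∩ Emeka: 09:00–09:30, 13:00–14:00.
Anders ∩ Priya ∩ Tomás ∩ Emeka ∩ Yusuf: (none).
Restricted to 11:00–17:30: (none).
Windows ≥ 90 min: (none).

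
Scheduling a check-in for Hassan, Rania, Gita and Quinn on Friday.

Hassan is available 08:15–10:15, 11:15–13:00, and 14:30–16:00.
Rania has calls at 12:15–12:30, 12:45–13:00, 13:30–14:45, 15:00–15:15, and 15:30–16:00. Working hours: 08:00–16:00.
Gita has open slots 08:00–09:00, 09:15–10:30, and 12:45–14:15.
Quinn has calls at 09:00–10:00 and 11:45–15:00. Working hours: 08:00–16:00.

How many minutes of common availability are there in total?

60 minutes

Rania free within 08:00–16:00: 08:00–12:15, 12:30–12:45, 13:00–13:30, 14:45–15:00, 15:15–15:30.
Quinn free within 08:00–16:00: 08:00–09:00, 10:00–11:45, 15:00–16:00.
Hassan ∩ Rania: 08:15–10:15, 11:15–12:15, 12:30–12:45, 14:45–15:00, 15:15–15:30.
Hassan ∩ Rania ∩ Gita: 08:15–09:00, 09:15–10:15.
Hassan ∩ Rania ∩ Gita ∩ Quinn: 08:15–09:00, 10:00–10:15.
Total common minutes: 45 + 15 = 60.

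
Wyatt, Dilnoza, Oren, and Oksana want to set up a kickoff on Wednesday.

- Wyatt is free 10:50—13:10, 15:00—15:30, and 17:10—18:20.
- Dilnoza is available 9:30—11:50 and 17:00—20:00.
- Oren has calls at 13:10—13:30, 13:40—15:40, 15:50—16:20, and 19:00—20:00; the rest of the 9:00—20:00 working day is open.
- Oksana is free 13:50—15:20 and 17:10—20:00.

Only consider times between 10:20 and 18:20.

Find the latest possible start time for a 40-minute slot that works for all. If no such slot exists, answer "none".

Oren free within 09:00–20:00: 09:00–13:10, 13:30–13:40, 15:40–15:50, 16:20–19:00.
Wyatt ∩ Dilnoza: 10:50–11:50, 17:10–18:20.
Wyatt ∩ Dilnoza ∩ Oren: 10:50–11:50, 17:10–18:20.
Wyatt ∩ Dilnoza ∩ Oren ∩ Oksana: 17:10–18:20.
Restricted to 10:20–18:20: 17:10–18:20.
Windows ≥ 40 min: 17:10–18:20.
Latest start in the last window 17:10–18:20 is 18:20 − 40 min = 17:40.

17:40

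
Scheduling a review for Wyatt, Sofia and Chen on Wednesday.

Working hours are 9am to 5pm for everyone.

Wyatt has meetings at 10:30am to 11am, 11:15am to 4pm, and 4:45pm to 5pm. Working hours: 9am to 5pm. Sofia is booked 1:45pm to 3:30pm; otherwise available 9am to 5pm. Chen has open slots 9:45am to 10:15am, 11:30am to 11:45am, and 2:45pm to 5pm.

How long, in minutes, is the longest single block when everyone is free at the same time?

45 minutes

Wyatt free within 09:00–17:00: 09:00–10:30, 11:00–11:15, 16:00–16:45.
Sofia free within 09:00–17:00: 09:00–13:45, 15:30–17:00.
Wyatt ∩ Sofia: 09:00–10:30, 11:00–11:15, 16:00–16:45.
Wyatt ∩ Sofia ∩ Chen: 09:45–10:15, 16:00–16:45.
Common window lengths: 30, 45 min; longest is 45.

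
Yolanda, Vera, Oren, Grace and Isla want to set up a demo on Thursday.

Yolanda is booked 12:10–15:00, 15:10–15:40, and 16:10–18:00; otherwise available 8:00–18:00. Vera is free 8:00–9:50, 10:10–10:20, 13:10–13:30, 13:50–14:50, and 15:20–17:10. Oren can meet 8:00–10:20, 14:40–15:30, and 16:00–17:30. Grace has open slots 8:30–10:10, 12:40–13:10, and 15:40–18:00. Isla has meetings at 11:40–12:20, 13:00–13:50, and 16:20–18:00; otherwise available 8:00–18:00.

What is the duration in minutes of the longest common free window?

Yolanda free within 08:00–18:00: 08:00–12:10, 15:00–15:10, 15:40–16:10.
Isla free within 08:00–18:00: 08:00–11:40, 12:20–13:00, 13:50–16:20.
Yolanda ∩ Vera: 08:00–09:50, 10:10–10:20, 15:40–16:10.
Yolanda ∩ Vera ∩ Oren: 08:00–09:50, 10:10–10:20, 16:00–16:10.
Yolanda ∩ Vera ∩ Oren ∩ Grace: 08:30–09:50, 16:00–16:10.
Yolanda ∩ Vera ∩ Oren ∩ Grace ∩ Isla: 08:30–09:50, 16:00–16:10.
Common window lengths: 80, 10 min; longest is 80.

80 minutes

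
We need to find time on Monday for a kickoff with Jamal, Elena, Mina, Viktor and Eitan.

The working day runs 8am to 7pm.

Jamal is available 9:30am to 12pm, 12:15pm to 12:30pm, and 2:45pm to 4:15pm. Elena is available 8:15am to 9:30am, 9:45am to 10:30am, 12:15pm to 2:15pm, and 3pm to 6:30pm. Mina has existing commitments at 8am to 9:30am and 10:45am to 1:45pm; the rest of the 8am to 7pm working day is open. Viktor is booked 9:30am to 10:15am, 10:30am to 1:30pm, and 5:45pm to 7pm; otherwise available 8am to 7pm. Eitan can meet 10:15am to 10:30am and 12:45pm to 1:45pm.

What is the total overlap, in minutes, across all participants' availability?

15 minutes

Mina free within 08:00–19:00: 09:30–10:45, 13:45–19:00.
Viktor free within 08:00–19:00: 08:00–09:30, 10:15–10:30, 13:30–17:45.
Jamal ∩ Elena: 09:45–10:30, 12:15–12:30, 15:00–16:15.
Jamal ∩ Elena ∩ Mina: 09:45–10:30, 15:00–16:15.
Jamal ∩ Elena ∩ Mina ∩ Viktor: 10:15–10:30, 15:00–16:15.
Jamal ∩ Elena ∩ Mina ∩ Viktor ∩ Eitan: 10:15–10:30.
Total common minutes: 15.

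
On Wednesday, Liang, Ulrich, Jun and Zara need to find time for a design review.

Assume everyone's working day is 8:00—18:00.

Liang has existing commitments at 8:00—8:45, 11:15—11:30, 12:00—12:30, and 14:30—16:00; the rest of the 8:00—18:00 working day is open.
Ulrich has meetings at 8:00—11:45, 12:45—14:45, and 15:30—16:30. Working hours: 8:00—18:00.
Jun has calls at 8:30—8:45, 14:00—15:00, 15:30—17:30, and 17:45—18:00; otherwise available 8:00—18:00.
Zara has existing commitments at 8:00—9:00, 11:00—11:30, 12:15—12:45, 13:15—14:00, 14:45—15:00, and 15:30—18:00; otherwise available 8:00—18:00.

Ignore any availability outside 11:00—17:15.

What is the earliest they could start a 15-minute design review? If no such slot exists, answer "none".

Liang free within 08:00–18:00: 08:45–11:15, 11:30–12:00, 12:30–14:30, 16:00–18:00.
Ulrich free within 08:00–18:00: 11:45–12:45, 14:45–15:30, 16:30–18:00.
Jun free within 08:00–18:00: 08:00–08:30, 08:45–14:00, 15:00–15:30, 17:30–17:45.
Zara free within 08:00–18:00: 09:00–11:00, 11:30–12:15, 12:45–13:15, 14:00–14:45, 15:00–15:30.
Liang ∩ Ulrich: 11:45–12:00, 12:30–12:45, 16:30–18:00.
Liang ∩ Ulrich ∩ Jun: 11:45–12:00, 12:30–12:45, 17:30–17:45.
Liang ∩ Ulrich ∩ Jun ∩ Zara: 11:45–12:00.
Restricted to 11:00–17:15: 11:45–12:00.
Windows ≥ 15 min: 11:45–12:00.
Earliest such window starts at 11:45.

11:45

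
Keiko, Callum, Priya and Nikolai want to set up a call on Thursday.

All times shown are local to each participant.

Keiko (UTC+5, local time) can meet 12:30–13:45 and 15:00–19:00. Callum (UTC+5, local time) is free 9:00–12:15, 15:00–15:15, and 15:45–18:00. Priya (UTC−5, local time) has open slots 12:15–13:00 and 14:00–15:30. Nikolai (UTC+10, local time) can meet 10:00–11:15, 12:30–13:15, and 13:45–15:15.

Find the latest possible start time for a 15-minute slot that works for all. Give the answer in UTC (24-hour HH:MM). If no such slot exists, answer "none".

Keiko → UTC: 07:30–08:45, 10:00–14:00.
Callum → UTC: 04:00–07:15, 10:00–10:15, 10:45–13:00.
Priya → UTC: 17:15–18:00, 19:00–20:30.
Nikolai → UTC: 00:00–01:15, 02:30–03:15, 03:45–05:15.
Keiko ∩ Callum: 10:00–10:15, 10:45–13:00.
Keiko ∩ Callum ∩ Priya: (none).
Keiko ∩ Callum ∩ Priya ∩ Nikolai: (none).
Windows ≥ 15 min: (none).

none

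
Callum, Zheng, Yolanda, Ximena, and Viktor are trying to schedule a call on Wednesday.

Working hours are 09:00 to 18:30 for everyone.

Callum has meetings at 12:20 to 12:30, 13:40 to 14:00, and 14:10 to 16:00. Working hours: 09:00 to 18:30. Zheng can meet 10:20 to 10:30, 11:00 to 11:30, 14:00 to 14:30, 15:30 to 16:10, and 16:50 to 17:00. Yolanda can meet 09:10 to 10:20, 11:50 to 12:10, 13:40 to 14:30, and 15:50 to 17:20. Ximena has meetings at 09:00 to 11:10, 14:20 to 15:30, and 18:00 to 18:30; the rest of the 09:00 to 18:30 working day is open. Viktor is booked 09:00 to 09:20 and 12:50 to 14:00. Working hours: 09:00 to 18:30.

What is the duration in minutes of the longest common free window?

10 minutes

Callum free within 09:00–18:30: 09:00–12:20, 12:30–13:40, 14:00–14:10, 16:00–18:30.
Ximena free within 09:00–18:30: 11:10–14:20, 15:30–18:00.
Viktor free within 09:00–18:30: 09:20–12:50, 14:00–18:30.
Callum ∩ Zheng: 10:20–10:30, 11:00–11:30, 14:00–14:10, 16:00–16:10, 16:50–17:00.
Callum ∩ Zheng ∩ Yolanda: 14:00–14:10, 16:00–16:10, 16:50–17:00.
Callum ∩ Zheng ∩ Yolanda ∩ Ximena: 14:00–14:10, 16:00–16:10, 16:50–17:00.
Callum ∩ Zheng ∩ Yolanda ∩ Ximena ∩ Viktor: 14:00–14:10, 16:00–16:10, 16:50–17:00.
Common window lengths: 10, 10, 10 min; longest is 10.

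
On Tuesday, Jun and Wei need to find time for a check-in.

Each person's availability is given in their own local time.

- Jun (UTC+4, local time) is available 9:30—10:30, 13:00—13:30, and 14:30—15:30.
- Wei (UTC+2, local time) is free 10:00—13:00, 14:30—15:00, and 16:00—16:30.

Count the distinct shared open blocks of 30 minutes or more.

2

Jun → UTC: 05:30–06:30, 09:00–09:30, 10:30–11:30.
Wei → UTC: 08:00–11:00, 12:30–13:00, 14:00–14:30.
Jun ∩ Wei: 09:00–09:30, 10:30–11:00.
Windows ≥ 30 min: 09:00–09:30, 10:30–11:00.
That's 2 windows.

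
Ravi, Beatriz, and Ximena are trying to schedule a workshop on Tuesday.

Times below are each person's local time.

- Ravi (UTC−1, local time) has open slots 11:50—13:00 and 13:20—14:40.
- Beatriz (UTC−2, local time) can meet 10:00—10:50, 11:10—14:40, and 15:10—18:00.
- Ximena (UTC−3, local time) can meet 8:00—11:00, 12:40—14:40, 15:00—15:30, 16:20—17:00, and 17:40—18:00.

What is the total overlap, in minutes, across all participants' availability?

50 minutes

Ravi → UTC: 12:50–14:00, 14:20–15:40.
Beatriz → UTC: 12:00–12:50, 13:10–16:40, 17:10–20:00.
Ximena → UTC: 11:00–14:00, 15:40–17:40, 18:00–18:30, 19:20–20:00, 20:40–21:00.
Ravi ∩ Beatriz: 13:10–14:00, 14:20–15:40.
Ravi ∩ Beatriz ∩ Ximena: 13:10–14:00.
Total common minutes: 50.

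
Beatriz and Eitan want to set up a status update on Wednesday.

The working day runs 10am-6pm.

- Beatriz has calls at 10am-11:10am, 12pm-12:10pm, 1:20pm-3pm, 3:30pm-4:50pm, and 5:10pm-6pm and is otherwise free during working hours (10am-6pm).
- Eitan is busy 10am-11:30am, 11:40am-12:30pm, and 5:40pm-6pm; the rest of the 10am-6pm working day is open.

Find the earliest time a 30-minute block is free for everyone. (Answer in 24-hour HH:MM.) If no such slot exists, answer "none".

Beatriz free within 10:00–18:00: 11:10–12:00, 12:10–13:20, 15:00–15:30, 16:50–17:10.
Eitan free within 10:00–18:00: 11:30–11:40, 12:30–17:40.
Beatriz ∩ Eitan: 11:30–11:40, 12:30–13:20, 15:00–15:30, 16:50–17:10.
Windows ≥ 30 min: 12:30–13:20, 15:00–15:30.
Earliest such window starts at 12:30.

12:30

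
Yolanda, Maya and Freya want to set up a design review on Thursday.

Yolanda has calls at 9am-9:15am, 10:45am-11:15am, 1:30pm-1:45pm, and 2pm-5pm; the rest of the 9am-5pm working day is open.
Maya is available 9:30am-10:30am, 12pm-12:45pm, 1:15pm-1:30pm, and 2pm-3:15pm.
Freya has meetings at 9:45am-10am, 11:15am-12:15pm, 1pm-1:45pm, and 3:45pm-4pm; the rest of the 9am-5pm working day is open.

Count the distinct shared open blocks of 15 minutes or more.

Yolanda free within 09:00–17:00: 09:15–10:45, 11:15–13:30, 13:45–14:00.
Freya free within 09:00–17:00: 09:00–09:45, 10:00–11:15, 12:15–13:00, 13:45–15:45, 16:00–17:00.
Yolanda ∩ Maya: 09:30–10:30, 12:00–12:45, 13:15–13:30.
Yolanda ∩ Maya ∩ Freya: 09:30–09:45, 10:00–10:30, 12:15–12:45.
Windows ≥ 15 min: 09:30–09:45, 10:00–10:30, 12:15–12:45.
That's 3 windows.

3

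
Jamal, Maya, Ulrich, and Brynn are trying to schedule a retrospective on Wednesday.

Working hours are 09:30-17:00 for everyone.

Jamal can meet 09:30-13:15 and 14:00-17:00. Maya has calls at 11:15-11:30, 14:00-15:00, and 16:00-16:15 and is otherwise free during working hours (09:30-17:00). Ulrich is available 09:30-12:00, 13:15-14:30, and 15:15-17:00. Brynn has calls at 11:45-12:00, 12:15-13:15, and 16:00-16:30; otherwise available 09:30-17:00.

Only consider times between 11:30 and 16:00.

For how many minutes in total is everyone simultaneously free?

Maya free within 09:30–17:00: 09:30–11:15, 11:30–14:00, 15:00–16:00, 16:15–17:00.
Brynn free within 09:30–17:00: 09:30–11:45, 12:00–12:15, 13:15–16:00, 16:30–17:00.
Jamal ∩ Maya: 09:30–11:15, 11:30–13:15, 15:00–16:00, 16:15–17:00.
Jamal ∩ Maya ∩ Ulrich: 09:30–11:15, 11:30–12:00, 15:15–16:00, 16:15–17:00.
Jamal ∩ Maya ∩ Ulrich ∩ Brynn: 09:30–11:15, 11:30–11:45, 15:15–16:00, 16:30–17:00.
Restricted to 11:30–16:00: 11:30–11:45, 15:15–16:00.
Total common minutes: 15 + 45 = 60.

60 minutes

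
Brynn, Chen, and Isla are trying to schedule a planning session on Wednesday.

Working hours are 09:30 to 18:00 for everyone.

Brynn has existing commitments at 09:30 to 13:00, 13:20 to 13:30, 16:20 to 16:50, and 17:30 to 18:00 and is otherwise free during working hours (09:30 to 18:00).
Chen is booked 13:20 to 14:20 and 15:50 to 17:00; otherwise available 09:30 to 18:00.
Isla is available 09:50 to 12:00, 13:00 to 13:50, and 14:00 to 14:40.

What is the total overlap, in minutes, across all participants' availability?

Brynn free within 09:30–18:00: 13:00–13:20, 13:30–16:20, 16:50–17:30.
Chen free within 09:30–18:00: 09:30–13:20, 14:20–15:50, 17:00–18:00.
Brynn ∩ Chen: 13:00–13:20, 14:20–15:50, 17:00–17:30.
Brynn ∩ Chen ∩ Isla: 13:00–13:20, 14:20–14:40.
Total common minutes: 20 + 20 = 40.

40 minutes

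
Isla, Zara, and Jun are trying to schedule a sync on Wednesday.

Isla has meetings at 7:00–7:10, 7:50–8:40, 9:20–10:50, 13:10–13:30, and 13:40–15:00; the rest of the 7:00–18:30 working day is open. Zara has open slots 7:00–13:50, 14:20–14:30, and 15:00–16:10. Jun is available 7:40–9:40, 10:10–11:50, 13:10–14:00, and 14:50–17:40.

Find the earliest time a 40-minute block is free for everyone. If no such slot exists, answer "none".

08:40

Isla free within 07:00–18:30: 07:10–07:50, 08:40–09:20, 10:50–13:10, 13:30–13:40, 15:00–18:30.
Isla ∩ Zara: 07:10–07:50, 08:40–09:20, 10:50–13:10, 13:30–13:40, 15:00–16:10.
Isla ∩ Zara ∩ Jun: 07:40–07:50, 08:40–09:20, 10:50–11:50, 13:30–13:40, 15:00–16:10.
Windows ≥ 40 min: 08:40–09:20, 10:50–11:50, 15:00–16:10.
Earliest such window starts at 08:40.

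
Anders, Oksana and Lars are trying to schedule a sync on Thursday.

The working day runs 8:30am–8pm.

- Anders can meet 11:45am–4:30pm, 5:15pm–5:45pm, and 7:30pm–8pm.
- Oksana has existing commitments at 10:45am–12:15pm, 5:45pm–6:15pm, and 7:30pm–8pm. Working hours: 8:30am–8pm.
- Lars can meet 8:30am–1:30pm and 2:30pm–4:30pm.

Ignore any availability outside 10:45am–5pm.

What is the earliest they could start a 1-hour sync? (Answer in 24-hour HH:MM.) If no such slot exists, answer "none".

Oksana free within 08:30–20:00: 08:30–10:45, 12:15–17:45, 18:15–19:30.
Anders ∩ Oksana: 12:15–16:30, 17:15–17:45.
Anders ∩ Oksana ∩ Lars: 12:15–13:30, 14:30–16:30.
Restricted to 10:45–17:00: 12:15–13:30, 14:30–16:30.
Windows ≥ 60 min: 12:15–13:30, 14:30–16:30.
Earliest such window starts at 12:15.

12:15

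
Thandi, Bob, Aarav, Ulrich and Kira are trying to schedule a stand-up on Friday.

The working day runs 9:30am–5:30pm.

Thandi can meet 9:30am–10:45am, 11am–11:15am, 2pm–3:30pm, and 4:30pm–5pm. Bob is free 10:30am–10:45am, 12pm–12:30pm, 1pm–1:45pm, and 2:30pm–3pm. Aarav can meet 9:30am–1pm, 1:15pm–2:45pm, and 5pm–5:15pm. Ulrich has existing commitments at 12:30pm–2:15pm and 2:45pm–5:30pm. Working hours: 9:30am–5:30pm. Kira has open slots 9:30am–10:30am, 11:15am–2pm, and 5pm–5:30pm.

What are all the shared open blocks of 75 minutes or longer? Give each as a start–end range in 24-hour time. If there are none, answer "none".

Ulrich free within 09:30–17:30: 09:30–12:30, 14:15–14:45.
Thandi ∩ Bob: 10:30–10:45, 14:30–15:00.
Thandi ∩ Bob ∩ Aarav: 10:30–10:45, 14:30–14:45.
Thandi ∩ Bob ∩ Aarav ∩ Ulrich: 10:30–10:45, 14:30–14:45.
Thandi ∩ Bob ∩ Aarav ∩ Ulrich ∩ Kira: (none).
Windows ≥ 75 min: (none).

none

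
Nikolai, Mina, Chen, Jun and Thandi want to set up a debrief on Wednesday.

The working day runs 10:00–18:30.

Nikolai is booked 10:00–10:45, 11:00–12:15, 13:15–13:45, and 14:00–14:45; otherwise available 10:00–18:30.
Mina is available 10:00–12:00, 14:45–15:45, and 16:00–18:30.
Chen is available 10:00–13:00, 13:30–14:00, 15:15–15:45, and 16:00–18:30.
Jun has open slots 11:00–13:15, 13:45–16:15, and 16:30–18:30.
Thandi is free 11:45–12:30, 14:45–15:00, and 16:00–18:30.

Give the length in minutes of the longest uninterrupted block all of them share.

120 minutes

Nikolai free within 10:00–18:30: 10:45–11:00, 12:15–13:15, 13:45–14:00, 14:45–18:30.
Nikolai ∩ Mina: 10:45–11:00, 14:45–15:45, 16:00–18:30.
Nikolai ∩ Mina ∩ Chen: 10:45–11:00, 15:15–15:45, 16:00–18:30.
Nikolai ∩ Mina ∩ Chen ∩ Jun: 15:15–15:45, 16:00–16:15, 16:30–18:30.
Nikolai ∩ Mina ∩ Chen ∩ Jun ∩ Thandi: 16:00–16:15, 16:30–18:30.
Common window lengths: 15, 120 min; longest is 120.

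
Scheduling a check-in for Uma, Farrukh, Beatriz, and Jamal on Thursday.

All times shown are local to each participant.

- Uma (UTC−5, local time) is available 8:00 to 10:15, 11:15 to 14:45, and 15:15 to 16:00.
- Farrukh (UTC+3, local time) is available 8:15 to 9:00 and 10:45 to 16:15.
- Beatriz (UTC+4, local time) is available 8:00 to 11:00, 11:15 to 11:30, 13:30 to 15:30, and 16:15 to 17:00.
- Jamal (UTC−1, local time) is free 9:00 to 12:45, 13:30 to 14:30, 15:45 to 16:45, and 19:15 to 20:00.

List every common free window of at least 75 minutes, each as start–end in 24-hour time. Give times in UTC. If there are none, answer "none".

Uma → UTC: 13:00–15:15, 16:15–19:45, 20:15–21:00.
Farrukh → UTC: 05:15–06:00, 07:45–13:15.
Beatriz → UTC: 04:00–07:00, 07:15–07:30, 09:30–11:30, 12:15–13:00.
Jamal → UTC: 10:00–13:45, 14:30–15:30, 16:45–17:45, 20:15–21:00.
Uma ∩ Farrukh: 13:00–13:15.
Uma ∩ Farrukh ∩ Beatriz: (none).
Uma ∩ Farrukh ∩ Beatriz ∩ Jamal: (none).
Windows ≥ 75 min: (none).

none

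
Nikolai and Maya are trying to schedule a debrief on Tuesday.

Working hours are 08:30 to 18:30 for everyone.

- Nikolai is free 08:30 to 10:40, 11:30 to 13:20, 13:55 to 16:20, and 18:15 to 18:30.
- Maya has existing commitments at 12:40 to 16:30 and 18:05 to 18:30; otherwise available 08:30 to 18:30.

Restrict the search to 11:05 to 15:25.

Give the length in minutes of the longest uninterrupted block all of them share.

70 minutes

Maya free within 08:30–18:30: 08:30–12:40, 16:30–18:05.
Nikolai ∩ Maya: 08:30–10:40, 11:30–12:40.
Restricted to 11:05–15:25: 11:30–12:40.
Single common window of 70 minutes.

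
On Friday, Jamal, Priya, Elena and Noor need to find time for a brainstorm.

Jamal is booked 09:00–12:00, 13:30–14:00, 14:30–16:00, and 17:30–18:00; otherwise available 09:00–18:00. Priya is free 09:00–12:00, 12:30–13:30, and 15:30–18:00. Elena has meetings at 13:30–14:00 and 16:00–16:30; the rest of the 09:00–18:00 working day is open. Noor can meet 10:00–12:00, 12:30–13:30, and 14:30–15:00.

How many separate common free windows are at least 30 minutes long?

1

Jamal free within 09:00–18:00: 12:00–13:30, 14:00–14:30, 16:00–17:30.
Elena free within 09:00–18:00: 09:00–13:30, 14:00–16:00, 16:30–18:00.
Jamal ∩ Priya: 12:30–13:30, 16:00–17:30.
Jamal ∩ Priya ∩ Elena: 12:30–13:30, 16:30–17:30.
Jamal ∩ Priya ∩ Elena ∩ Noor: 12:30–13:30.
Windows ≥ 30 min: 12:30–13:30.
That's 1 window.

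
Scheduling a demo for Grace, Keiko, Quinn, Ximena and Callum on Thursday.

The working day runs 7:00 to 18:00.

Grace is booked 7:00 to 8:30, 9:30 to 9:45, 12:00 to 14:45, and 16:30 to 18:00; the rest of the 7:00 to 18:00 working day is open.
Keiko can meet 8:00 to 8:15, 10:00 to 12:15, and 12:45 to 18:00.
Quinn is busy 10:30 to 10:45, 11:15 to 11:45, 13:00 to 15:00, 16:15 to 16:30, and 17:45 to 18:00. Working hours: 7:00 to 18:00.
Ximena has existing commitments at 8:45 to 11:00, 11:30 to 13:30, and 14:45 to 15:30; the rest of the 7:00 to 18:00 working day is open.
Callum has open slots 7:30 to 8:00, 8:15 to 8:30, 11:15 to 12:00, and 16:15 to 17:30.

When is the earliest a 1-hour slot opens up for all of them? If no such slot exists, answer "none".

none

Grace free within 07:00–18:00: 08:30–09:30, 09:45–12:00, 14:45–16:30.
Quinn free within 07:00–18:00: 07:00–10:30, 10:45–11:15, 11:45–13:00, 15:00–16:15, 16:30–17:45.
Ximena free within 07:00–18:00: 07:00–08:45, 11:00–11:30, 13:30–14:45, 15:30–18:00.
Grace ∩ Keiko: 10:00–12:00, 14:45–16:30.
Grace ∩ Keiko ∩ Quinn: 10:00–10:30, 10:45–11:15, 11:45–12:00, 15:00–16:15.
Grace ∩ Keiko ∩ Quinn ∩ Ximena: 11:00–11:15, 15:30–16:15.
Grace ∩ Keiko ∩ Quinn ∩ Ximena ∩ Callum: (none).
Windows ≥ 60 min: (none).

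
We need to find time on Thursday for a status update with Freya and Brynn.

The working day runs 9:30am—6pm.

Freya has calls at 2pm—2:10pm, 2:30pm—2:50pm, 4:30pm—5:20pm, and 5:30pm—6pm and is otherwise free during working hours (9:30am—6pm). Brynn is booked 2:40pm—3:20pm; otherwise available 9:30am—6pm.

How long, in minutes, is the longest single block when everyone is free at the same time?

270 minutes

Freya free within 09:30–18:00: 09:30–14:00, 14:10–14:30, 14:50–16:30, 17:20–17:30.
Brynn free within 09:30–18:00: 09:30–14:40, 15:20–18:00.
Freya ∩ Brynn: 09:30–14:00, 14:10–14:30, 15:20–16:30, 17:20–17:30.
Common window lengths: 270, 20, 70, 10 min; longest is 270.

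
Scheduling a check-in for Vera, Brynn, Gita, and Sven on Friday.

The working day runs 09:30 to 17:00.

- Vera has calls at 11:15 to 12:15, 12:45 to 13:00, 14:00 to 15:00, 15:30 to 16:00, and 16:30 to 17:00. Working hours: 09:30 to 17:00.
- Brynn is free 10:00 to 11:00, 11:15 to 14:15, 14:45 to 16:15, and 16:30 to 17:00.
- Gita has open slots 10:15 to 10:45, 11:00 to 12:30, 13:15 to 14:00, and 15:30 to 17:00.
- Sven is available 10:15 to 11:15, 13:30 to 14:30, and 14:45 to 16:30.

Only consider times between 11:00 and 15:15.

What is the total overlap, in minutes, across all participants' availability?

30 minutes

Vera free within 09:30–17:00: 09:30–11:15, 12:15–12:45, 13:00–14:00, 15:00–15:30, 16:00–16:30.
Vera ∩ Brynn: 10:00–11:00, 12:15–12:45, 13:00–14:00, 15:00–15:30, 16:00–16:15.
Vera ∩ Brynn ∩ Gita: 10:15–10:45, 12:15–12:30, 13:15–14:00, 16:00–16:15.
Vera ∩ Brynn ∩ Gita ∩ Sven: 10:15–10:45, 13:30–14:00, 16:00–16:15.
Restricted to 11:00–15:15: 13:30–14:00.
Total common minutes: 30.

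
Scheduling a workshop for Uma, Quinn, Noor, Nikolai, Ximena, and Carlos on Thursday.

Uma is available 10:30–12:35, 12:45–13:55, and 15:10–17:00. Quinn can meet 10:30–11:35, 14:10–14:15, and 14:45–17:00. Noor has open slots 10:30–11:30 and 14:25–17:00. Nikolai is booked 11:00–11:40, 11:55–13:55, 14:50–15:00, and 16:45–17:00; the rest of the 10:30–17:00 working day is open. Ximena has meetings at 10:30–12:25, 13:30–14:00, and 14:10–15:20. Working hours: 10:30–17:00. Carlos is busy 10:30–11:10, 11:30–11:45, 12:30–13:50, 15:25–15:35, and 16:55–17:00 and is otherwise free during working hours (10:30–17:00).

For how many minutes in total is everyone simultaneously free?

75 minutes

Nikolai free within 10:30–17:00: 10:30–11:00, 11:40–11:55, 13:55–14:50, 15:00–16:45.
Ximena free within 10:30–17:00: 12:25–13:30, 14:00–14:10, 15:20–17:00.
Carlos free within 10:30–17:00: 11:10–11:30, 11:45–12:30, 13:50–15:25, 15:35–16:55.
Uma ∩ Quinn: 10:30–11:35, 15:10–17:00.
Uma ∩ Quinn ∩ Noor: 10:30–11:30, 15:10–17:00.
Uma ∩ Quinn ∩ Noor ∩ Nikolai: 10:30–11:00, 15:10–16:45.
Uma ∩ Quinn ∩ Noor ∩ Nikolai ∩ Ximena: 15:20–16:45.
Uma ∩ Quinn ∩ Noor ∩ Nikolai ∩ Ximena ∩ Carlos: 15:20–15:25, 15:35–16:45.
Total common minutes: 5 + 70 = 75.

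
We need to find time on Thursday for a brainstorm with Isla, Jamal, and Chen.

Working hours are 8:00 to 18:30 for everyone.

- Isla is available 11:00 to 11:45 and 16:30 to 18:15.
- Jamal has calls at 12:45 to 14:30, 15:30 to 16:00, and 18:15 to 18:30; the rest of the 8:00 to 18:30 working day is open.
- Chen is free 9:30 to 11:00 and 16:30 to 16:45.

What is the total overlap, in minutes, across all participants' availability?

15 minutes

Jamal free within 08:00–18:30: 08:00–12:45, 14:30–15:30, 16:00–18:15.
Isla ∩ Jamal: 11:00–11:45, 16:30–18:15.
Isla ∩ Jamal ∩ Chen: 16:30–16:45.
Total common minutes: 15.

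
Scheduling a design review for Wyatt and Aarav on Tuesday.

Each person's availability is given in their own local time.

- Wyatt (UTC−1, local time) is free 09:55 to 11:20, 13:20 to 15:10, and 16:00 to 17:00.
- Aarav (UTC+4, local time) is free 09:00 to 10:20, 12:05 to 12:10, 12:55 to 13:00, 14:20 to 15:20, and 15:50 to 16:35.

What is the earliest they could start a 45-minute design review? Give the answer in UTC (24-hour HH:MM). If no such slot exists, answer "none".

none

Wyatt → UTC: 10:55–12:20, 14:20–16:10, 17:00–18:00.
Aarav → UTC: 05:00–06:20, 08:05–08:10, 08:55–09:00, 10:20–11:20, 11:50–12:35.
Wyatt ∩ Aarav: 10:55–11:20, 11:50–12:20.
Windows ≥ 45 min: (none).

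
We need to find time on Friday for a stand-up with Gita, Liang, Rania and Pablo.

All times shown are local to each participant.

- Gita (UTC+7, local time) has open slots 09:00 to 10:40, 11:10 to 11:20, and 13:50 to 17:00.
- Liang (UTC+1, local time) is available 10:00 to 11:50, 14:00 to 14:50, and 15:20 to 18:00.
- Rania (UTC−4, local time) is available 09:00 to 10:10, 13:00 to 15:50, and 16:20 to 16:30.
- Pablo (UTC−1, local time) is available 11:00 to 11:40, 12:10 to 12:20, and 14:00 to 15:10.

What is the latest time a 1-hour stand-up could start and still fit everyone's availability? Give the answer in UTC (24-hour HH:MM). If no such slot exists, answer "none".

none

Gita → UTC: 02:00–03:40, 04:10–04:20, 06:50–10:00.
Liang → UTC: 09:00–10:50, 13:00–13:50, 14:20–17:00.
Rania → UTC: 13:00–14:10, 17:00–19:50, 20:20–20:30.
Pablo → UTC: 12:00–12:40, 13:10–13:20, 15:00–16:10.
Gita ∩ Liang: 09:00–10:00.
Gita ∩ Liang ∩ Rania: (none).
Gita ∩ Liang ∩ Rania ∩ Pablo: (none).
Windows ≥ 60 min: (none).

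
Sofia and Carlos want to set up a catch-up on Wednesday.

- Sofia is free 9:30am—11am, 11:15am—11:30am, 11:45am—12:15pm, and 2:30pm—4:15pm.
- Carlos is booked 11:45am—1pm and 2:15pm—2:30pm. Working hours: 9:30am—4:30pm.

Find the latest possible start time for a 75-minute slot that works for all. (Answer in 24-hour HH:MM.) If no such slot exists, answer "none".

Carlos free within 09:30–16:30: 09:30–11:45, 13:00–14:15, 14:30–16:30.
Sofia ∩ Carlos: 09:30–11:00, 11:15–11:30, 14:30–16:15.
Windows ≥ 75 min: 09:30–11:00, 14:30–16:15.
Latest start in the last window 14:30–16:15 is 16:15 − 75 min = 15:00.

15:00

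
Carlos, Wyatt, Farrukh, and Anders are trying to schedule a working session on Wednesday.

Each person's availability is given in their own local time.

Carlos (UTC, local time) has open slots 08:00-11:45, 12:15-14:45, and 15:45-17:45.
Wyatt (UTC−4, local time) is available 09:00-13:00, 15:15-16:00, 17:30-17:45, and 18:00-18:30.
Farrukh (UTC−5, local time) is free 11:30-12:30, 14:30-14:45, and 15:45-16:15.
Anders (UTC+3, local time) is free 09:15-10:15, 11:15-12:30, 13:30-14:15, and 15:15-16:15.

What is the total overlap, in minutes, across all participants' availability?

Carlos → UTC: 08:00–11:45, 12:15–14:45, 15:45–17:45.
Wyatt → UTC: 13:00–17:00, 19:15–20:00, 21:30–21:45, 22:00–22:30.
Farrukh → UTC: 16:30–17:30, 19:30–19:45, 20:45–21:15.
Anders → UTC: 06:15–07:15, 08:15–09:30, 10:30–11:15, 12:15–13:15.
Carlos ∩ Wyatt: 13:00–14:45, 15:45–17:00.
Carlos ∩ Wyatt ∩ Farrukh: 16:30–17:00.
Carlos ∩ Wyatt ∩ Farrukh ∩ Anders: (none).
Total common minutes: 0.

0 minutes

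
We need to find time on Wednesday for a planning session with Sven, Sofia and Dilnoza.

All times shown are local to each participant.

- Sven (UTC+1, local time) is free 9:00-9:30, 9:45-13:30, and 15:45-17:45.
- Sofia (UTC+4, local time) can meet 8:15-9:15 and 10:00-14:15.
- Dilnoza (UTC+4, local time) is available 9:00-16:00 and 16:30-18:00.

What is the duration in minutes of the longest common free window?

90 minutes

Sven → UTC: 08:00–08:30, 08:45–12:30, 14:45–16:45.
Sofia → UTC: 04:15–05:15, 06:00–10:15.
Dilnoza → UTC: 05:00–12:00, 12:30–14:00.
Sven ∩ Sofia: 08:00–08:30, 08:45–10:15.
Sven ∩ Sofia ∩ Dilnoza: 08:00–08:30, 08:45–10:15.
Common window lengths: 30, 90 min; longest is 90.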